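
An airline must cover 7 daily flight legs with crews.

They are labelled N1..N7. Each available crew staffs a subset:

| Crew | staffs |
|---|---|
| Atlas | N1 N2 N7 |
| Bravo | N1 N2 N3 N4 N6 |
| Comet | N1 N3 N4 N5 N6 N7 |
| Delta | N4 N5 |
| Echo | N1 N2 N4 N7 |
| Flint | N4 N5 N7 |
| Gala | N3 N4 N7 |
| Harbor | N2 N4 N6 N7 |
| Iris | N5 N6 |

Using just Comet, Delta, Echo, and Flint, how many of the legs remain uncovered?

0

Union of Comet, Delta, Echo, Flint = {N1, N2, N3, N4, N5, N6, N7} — that's every leg, so 0 are uncovered.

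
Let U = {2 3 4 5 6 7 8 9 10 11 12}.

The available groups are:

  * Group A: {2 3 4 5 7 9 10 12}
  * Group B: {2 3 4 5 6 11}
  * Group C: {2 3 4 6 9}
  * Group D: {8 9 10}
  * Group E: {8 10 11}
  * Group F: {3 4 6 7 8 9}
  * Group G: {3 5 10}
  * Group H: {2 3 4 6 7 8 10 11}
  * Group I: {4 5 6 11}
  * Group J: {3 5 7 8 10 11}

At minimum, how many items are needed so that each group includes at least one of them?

2

T = {4, 10} meets every group (each contains at least one member of T), and |T| = 2.
The groups B, D are pairwise disjoint, so any hitting set needs a separate item for each — at least 2. Hence 2 is optimal.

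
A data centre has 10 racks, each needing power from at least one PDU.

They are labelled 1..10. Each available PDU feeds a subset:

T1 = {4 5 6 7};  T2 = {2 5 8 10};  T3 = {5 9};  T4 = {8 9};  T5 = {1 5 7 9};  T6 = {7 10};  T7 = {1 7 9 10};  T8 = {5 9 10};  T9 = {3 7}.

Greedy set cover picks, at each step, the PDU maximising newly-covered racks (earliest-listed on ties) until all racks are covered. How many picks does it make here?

Greedy: pick T1 (covers 4 new) → pick T2 (covers 3 new) → pick T5 (covers 2 new) → pick T9 (covers 1 new). Total picks: 4.

4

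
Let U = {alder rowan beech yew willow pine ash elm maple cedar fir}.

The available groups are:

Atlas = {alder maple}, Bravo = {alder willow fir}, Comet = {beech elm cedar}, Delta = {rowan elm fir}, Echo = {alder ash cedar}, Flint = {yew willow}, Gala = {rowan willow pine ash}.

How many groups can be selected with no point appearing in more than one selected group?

Atlas, Comet, Gala are pairwise disjoint (Atlas={alder,maple}; Comet={beech,elm,cedar}; Gala={rowan,willow,pine,ash}).
Every remaining group overlaps one of these, and no 4 of the listed groups are pairwise disjoint, so 3 is the maximum.

3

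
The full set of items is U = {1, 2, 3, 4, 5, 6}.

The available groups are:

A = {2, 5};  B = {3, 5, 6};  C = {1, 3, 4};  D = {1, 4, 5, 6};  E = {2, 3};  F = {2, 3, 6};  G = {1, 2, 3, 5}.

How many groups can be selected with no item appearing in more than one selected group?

2

A, C are pairwise disjoint (A={2,5}; C={1,3,4}).
Every remaining group overlaps one of these, and no 3 of the listed groups are pairwise disjoint, so 2 is the maximum.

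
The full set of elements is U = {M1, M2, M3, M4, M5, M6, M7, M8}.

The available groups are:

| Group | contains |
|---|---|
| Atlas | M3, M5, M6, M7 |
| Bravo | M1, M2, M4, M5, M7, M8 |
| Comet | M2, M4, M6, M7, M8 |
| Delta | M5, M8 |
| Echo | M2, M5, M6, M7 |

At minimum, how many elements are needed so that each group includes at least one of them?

2

H = {M5, M8} meets every group (each contains at least one member of H), and |H| = 2.
No single element lies in every group, so at least 2 are needed and 2 is optimal.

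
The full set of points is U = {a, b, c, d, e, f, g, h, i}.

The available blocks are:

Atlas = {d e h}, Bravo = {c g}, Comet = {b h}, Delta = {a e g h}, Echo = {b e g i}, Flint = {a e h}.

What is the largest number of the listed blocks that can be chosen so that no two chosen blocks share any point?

Bravo, Comet are pairwise disjoint (Bravo={c,g}; Comet={b,h}).
Every remaining block overlaps one of these, and no 3 of the listed blocks are pairwise disjoint, so 2 is the maximum.

2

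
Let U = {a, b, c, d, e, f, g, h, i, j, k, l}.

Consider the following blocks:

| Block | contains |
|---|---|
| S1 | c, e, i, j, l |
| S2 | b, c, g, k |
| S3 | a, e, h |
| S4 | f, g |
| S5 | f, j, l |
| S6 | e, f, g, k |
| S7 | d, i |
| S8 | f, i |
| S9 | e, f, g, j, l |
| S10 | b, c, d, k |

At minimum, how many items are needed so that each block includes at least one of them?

4

The 4 items {a, b, f, i} hit every block.
The blocks S2, S3, S5, S7 are pairwise disjoint, so any hitting set needs a separate item for each — at least 4. Hence 4 is optimal.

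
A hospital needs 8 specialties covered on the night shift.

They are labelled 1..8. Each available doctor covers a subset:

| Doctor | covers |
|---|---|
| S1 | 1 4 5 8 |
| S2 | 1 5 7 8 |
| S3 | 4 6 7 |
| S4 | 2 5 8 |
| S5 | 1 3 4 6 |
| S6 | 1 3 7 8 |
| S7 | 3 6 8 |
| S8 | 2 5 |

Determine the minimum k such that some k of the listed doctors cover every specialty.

3

S5 and S6 and S8 together: S5 ∪ S6 ∪ S8 = {1, 2, 3, 4, 5, 6, 7, 8} — every specialty is covered.
No 2 of the 8 doctors cover everything (all 28 combinations miss at least one specialty), so 3 is optimal.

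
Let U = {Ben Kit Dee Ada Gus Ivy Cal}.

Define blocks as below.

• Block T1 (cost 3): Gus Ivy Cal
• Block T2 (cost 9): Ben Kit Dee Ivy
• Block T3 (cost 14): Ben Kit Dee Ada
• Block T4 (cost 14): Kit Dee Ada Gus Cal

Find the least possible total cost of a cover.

17

T1, T3 together cover every point (T1 ∪ T3 = {Ben, Kit, Dee, Ada, Gus, Ivy, Cal}); total cost 3 + 14 = 17.
The greedy pick T1, T2, T3 costs 26; no covering selection beats 17.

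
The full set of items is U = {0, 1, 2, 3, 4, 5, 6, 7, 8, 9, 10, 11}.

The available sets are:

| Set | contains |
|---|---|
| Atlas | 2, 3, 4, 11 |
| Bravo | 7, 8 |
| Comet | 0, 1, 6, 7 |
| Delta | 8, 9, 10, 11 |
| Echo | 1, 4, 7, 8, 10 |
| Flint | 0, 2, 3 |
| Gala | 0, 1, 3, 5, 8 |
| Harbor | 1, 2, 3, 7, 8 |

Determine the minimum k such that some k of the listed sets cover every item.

Take {Atlas, Comet, Delta, Gala}. Their union is {0, 1, 2, 3, 4, 5, 6, 7, 8, 9, 10, 11}, which is all 12 items.
Only Gala contains 5, so Gala is forced; the remaining 7 items need at least 3 more sets (each remaining set adds at most 3) — so at least 4 sets are needed, and 4 is optimal.

4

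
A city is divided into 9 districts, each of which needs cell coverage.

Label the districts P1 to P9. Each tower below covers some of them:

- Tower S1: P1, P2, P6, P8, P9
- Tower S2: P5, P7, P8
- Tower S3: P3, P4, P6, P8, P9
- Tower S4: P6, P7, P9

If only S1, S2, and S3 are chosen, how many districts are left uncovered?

Union of S1, S2, S3 = {P1, P2, P3, P4, P5, P6, P7, P8, P9} — that's every district, so 0 are uncovered.

0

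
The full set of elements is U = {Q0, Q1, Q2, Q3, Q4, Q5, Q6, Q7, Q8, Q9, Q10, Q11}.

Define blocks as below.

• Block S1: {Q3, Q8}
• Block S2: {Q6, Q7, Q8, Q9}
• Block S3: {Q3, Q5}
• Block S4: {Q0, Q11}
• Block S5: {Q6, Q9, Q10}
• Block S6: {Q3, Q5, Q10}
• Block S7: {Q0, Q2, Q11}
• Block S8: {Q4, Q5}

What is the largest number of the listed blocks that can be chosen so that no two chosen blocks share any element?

S1, S4, S5, S8 are pairwise disjoint (S1={Q3,Q8}; S4={Q0,Q11}; S5={Q6,Q9,Q10}; S8={Q4,Q5}).
Every remaining block overlaps one of these, and no 5 of the listed blocks are pairwise disjoint, so 4 is the maximum.

4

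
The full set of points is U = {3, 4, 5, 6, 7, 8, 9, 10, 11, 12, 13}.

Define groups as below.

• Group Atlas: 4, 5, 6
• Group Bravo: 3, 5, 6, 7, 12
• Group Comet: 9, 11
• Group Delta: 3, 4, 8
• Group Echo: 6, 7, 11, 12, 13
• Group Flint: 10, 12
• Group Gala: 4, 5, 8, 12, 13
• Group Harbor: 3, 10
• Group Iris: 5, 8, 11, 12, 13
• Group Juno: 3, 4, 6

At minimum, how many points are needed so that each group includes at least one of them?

4

H = {3, 4, 9, 12} meets every group (each contains at least one member of H), and |H| = 4.
No choice of 3 points meets every group, so 4 is the minimum.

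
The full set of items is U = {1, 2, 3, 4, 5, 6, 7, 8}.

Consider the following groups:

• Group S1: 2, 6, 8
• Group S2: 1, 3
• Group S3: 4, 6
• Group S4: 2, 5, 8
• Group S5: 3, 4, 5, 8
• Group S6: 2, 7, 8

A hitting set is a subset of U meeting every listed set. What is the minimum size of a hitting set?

3

The 3 items {2, 3, 4} hit every group.
The groups S2, S3, S6 are pairwise disjoint, so any hitting set needs a separate item for each — at least 3. Hence 3 is optimal.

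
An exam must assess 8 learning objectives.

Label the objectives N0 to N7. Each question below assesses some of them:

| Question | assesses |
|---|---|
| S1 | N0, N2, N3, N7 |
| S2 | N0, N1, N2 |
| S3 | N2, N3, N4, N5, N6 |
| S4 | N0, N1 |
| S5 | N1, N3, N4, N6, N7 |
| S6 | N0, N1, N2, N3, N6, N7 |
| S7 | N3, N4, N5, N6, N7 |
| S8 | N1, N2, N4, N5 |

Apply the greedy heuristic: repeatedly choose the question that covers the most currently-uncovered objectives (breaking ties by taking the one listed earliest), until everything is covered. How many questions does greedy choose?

Greedy: pick S6 (covers 6 new) → pick S3 (covers 2 new). Total picks: 2.

2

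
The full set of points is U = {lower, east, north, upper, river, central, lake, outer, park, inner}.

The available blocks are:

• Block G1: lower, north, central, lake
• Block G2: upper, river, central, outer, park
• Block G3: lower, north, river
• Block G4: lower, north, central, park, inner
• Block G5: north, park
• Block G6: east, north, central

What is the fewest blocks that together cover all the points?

4

G1, G2, G4, and G6 cover everything between them: the union {lower, east, north, upper, river, central, lake, outer, park, inner} is all of U.
No 3 of the 6 blocks cover everything (all 20 combinations miss at least one point), so 4 is optimal.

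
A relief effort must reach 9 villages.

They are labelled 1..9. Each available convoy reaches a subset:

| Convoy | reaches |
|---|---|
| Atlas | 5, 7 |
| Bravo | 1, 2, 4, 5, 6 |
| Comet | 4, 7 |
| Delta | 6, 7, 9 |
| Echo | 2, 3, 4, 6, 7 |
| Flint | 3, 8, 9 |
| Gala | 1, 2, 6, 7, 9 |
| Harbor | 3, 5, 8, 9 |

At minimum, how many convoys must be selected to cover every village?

Bravo and Echo and Harbor together: Bravo ∪ Echo ∪ Harbor = {1, 2, 3, 4, 5, 6, 7, 8, 9} — every village is covered.
No 2 of the 8 convoys cover everything (all 28 combinations miss at least one village), so 3 is optimal.

3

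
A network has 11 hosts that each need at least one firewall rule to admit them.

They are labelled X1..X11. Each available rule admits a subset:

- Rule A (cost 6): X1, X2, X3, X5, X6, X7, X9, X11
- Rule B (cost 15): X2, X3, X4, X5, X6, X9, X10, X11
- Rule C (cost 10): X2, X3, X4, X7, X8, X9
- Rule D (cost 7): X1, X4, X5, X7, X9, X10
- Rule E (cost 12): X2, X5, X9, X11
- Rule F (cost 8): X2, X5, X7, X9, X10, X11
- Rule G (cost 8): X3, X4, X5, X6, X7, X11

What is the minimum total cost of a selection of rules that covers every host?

A, C, D together cover every host (A ∪ C ∪ D = {X1, X2, X3, X4, X5, X6, X7, X8, X9, X10, X11}); total cost 6 + 10 + 7 = 23.
No covering selection has total cost below 23.

23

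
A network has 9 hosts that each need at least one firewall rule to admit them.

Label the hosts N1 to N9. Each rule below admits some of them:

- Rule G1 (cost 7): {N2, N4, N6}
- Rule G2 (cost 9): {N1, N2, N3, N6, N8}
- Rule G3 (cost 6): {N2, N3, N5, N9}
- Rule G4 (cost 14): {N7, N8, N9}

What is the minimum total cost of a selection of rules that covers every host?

G1, G2, G3, G4 together cover every host (G1 ∪ G2 ∪ G3 ∪ G4 = {N1, N2, N3, N4, N5, N6, N7, N8, N9}); total cost 7 + 9 + 6 + 14 = 36.
No covering selection has total cost below 36.

36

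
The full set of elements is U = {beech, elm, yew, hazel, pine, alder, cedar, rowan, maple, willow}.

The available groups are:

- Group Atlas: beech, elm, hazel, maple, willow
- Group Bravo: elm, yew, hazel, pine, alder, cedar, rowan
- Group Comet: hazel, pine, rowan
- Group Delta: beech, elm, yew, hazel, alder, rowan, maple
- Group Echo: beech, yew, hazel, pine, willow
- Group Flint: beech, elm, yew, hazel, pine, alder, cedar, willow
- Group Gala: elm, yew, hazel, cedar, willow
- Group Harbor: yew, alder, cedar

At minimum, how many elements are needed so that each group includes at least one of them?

Take H = {hazel, cedar}. Each listed group contains at least one of these, so H is a hitting set of size 2.
The groups Comet, Harbor are pairwise disjoint, so any hitting set needs a separate element for each — at least 2. Hence 2 is optimal.

2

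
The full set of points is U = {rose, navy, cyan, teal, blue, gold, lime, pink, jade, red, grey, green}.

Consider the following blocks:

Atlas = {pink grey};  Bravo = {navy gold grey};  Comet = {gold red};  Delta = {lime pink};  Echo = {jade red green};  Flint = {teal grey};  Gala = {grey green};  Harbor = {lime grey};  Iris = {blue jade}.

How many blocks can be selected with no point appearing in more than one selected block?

4

Comet, Delta, Gala, Iris are pairwise disjoint (Comet={gold,red}; Delta={lime,pink}; Gala={grey,green}; Iris={blue,jade}).
Every remaining block overlaps one of these, and no 5 of the listed blocks are pairwise disjoint, so 4 is the maximum.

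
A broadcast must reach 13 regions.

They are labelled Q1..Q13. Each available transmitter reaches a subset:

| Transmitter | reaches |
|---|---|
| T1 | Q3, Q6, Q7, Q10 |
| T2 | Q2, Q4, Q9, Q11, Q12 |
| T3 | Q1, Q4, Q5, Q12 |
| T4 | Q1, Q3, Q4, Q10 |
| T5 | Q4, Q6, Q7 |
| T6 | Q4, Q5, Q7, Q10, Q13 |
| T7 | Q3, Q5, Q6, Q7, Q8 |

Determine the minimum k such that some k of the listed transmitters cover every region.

4

Take {T2, T3, T6, T7}. Their union is {Q1, Q2, Q3, Q4, Q5, Q6, Q7, Q8, Q9, Q10, Q11, Q12, Q13}, which is all 13 regions.
No 3 of the 7 transmitters cover everything (all 35 combinations miss at least one region), so 4 is optimal.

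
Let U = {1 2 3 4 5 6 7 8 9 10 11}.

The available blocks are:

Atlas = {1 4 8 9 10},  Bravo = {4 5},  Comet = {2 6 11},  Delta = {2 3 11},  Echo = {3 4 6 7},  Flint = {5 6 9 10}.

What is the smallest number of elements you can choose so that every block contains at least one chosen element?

Take H = {4, 6, 11}. Each listed block contains at least one of these, so H is a hitting set of size 3.
No choice of 2 elements meets every block, so 3 is the minimum.

3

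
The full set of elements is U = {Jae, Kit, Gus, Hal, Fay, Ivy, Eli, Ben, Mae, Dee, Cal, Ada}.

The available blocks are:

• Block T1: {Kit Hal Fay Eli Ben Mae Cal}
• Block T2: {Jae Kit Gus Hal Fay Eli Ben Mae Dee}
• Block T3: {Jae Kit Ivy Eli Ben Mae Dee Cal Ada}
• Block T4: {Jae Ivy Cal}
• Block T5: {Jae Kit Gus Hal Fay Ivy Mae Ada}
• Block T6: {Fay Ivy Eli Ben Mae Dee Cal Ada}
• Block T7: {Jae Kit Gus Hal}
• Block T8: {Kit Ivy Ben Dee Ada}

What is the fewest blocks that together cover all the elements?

Take {T2, T6}. Their union is {Jae, Kit, Gus, Hal, Fay, Ivy, Eli, Ben, Mae, Dee, Cal, Ada}, which is all 12 elements.
No single block has all 12 elements (the largest, T2, has 9), so 2 is optimal.

2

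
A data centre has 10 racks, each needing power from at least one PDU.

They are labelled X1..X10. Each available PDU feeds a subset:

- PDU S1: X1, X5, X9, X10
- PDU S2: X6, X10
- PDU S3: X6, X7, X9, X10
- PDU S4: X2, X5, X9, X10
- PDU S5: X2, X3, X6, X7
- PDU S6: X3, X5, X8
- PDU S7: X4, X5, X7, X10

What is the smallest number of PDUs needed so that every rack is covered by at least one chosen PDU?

S1 and S5 and S6 and S7 together: S1 ∪ S5 ∪ S6 ∪ S7 = {X1, X2, X3, X4, X5, X6, X7, X8, X9, X10} — every rack is covered.
No 3 of the 7 PDUs cover everything (all 35 combinations miss at least one rack), so 4 is optimal.

4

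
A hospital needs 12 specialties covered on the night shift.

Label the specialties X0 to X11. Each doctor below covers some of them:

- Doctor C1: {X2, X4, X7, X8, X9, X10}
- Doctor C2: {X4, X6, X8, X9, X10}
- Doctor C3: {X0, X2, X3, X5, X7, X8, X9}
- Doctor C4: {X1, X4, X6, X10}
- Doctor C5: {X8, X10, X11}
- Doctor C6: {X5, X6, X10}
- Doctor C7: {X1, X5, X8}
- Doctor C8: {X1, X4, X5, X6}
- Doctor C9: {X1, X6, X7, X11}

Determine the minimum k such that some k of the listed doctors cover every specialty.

C3 and C4 and C5 together: C3 ∪ C4 ∪ C5 = {X0, X1, X2, X3, X4, X5, X6, X7, X8, X9, X10, X11} — every specialty is covered.
Only C3 contains X0, so C3 is forced; the remaining 5 specialties need at least 2 more doctors (each remaining doctor adds at most 4) — so at least 3 doctors are needed, and 3 is optimal.

3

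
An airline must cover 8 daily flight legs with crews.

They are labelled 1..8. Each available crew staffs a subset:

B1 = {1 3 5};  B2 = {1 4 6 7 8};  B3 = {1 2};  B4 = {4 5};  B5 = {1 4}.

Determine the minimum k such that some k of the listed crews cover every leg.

B1 and B2 and B3 together: B1 ∪ B2 ∪ B3 = {1, 2, 3, 4, 5, 6, 7, 8} — every leg is covered.
Only B3 contains 2, so B3 is forced; the remaining 6 legs need at least 2 more crews (each remaining crew adds at most 4) — so at least 3 crews are needed, and 3 is optimal.

3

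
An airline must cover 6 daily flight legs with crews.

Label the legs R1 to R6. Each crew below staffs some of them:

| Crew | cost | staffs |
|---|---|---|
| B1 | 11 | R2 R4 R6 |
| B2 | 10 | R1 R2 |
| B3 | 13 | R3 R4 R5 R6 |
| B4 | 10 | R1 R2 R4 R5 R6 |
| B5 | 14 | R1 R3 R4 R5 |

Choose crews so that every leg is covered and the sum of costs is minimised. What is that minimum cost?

23

B2, B3 together cover every leg (B2 ∪ B3 = {R1, R2, R3, R4, R5, R6}); total cost 10 + 13 = 23.
No covering selection has total cost below 23.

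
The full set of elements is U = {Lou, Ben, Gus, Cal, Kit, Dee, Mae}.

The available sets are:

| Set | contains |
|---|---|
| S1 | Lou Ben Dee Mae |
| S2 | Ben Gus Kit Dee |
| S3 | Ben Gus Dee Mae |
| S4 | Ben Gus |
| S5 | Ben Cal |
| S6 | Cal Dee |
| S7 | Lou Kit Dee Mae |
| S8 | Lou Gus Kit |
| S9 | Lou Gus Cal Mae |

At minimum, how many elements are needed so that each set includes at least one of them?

3

H = {Gus, Cal, Mae} meets every set (each contains at least one member of H), and |H| = 3.
No choice of 2 elements meets every set, so 3 is the minimum.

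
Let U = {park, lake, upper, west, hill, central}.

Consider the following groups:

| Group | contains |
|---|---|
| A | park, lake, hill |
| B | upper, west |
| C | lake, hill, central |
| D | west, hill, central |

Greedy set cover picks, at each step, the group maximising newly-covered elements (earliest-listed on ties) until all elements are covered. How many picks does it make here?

3

Greedy: pick A (covers 3 new) → pick B (covers 2 new) → pick C (covers 1 new). Total picks: 3.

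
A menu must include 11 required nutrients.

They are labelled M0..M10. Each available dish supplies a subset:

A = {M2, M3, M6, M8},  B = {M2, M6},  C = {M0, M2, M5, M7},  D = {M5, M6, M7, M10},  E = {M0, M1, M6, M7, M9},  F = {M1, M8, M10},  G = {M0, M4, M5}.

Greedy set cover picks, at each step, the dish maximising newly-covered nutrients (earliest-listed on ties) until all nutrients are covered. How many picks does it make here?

4

Greedy: pick E (covers 5 new) → pick A (covers 3 new) → pick D (covers 2 new) → pick G (covers 1 new). Total picks: 4.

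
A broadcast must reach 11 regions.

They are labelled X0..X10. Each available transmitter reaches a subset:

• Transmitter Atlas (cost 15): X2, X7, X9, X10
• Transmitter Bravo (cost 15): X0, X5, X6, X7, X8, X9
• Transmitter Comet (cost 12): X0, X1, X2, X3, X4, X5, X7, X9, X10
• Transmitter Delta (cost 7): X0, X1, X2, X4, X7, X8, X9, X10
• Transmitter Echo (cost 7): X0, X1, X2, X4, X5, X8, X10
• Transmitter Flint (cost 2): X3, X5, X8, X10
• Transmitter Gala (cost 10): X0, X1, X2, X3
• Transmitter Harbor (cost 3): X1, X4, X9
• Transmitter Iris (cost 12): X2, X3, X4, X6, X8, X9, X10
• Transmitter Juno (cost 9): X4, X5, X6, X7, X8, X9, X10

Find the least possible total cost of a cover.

18

Echo, Flint, Juno together cover every region (Echo ∪ Flint ∪ Juno = {X0, X1, X2, X3, X4, X5, X6, X7, X8, X9, X10}); total cost 7 + 2 + 9 = 18.
The greedy pick Flint, Harbor, Delta, Juno costs 21; no covering selection beats 18.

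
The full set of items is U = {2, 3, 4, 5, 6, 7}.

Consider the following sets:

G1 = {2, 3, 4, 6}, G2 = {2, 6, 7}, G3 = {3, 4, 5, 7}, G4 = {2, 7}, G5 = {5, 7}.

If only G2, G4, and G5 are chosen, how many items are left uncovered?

Union of G2, G4, G5 = {2, 5, 6, 7}.
Not covered: 3, 4 — 2 items.

2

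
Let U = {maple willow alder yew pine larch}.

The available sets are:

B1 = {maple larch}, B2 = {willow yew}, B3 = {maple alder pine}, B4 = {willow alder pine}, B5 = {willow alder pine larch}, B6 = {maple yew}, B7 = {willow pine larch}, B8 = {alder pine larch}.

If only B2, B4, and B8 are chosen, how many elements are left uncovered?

1

Union of B2, B4, B8 = {willow, alder, yew, pine, larch}.
Not covered: maple — 1 element.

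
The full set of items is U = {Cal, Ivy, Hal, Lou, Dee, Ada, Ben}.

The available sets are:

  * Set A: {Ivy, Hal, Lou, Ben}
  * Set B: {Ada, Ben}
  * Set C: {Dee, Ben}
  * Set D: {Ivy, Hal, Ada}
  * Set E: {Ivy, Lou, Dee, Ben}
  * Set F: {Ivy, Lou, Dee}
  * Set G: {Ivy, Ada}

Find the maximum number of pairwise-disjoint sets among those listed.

2

C, D are pairwise disjoint (C={Dee,Ben}; D={Ivy,Hal,Ada}).
Every remaining set overlaps one of these, and no 3 of the listed sets are pairwise disjoint, so 2 is the maximum.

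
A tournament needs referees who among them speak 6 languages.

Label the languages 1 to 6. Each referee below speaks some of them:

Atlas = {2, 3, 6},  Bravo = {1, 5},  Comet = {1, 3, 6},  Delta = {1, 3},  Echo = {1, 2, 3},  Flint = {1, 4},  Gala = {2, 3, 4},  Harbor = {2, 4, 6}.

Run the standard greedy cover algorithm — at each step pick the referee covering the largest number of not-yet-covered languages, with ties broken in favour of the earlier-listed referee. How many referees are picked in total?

3

Greedy: pick Atlas (covers 3 new) → pick Bravo (covers 2 new) → pick Flint (covers 1 new). Total picks: 3.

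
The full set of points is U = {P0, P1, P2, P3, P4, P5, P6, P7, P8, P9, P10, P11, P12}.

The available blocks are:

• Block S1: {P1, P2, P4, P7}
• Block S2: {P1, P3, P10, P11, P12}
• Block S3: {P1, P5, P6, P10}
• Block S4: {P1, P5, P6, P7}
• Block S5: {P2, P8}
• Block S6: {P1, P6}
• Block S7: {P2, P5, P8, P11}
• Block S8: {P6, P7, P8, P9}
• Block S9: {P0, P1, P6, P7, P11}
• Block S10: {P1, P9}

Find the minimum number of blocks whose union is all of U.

5

Take {S1, S2, S7, S9, S10}. Their union is {P0, P1, P2, P3, P4, P5, P6, P7, P8, P9, P10, P11, P12}, which is all 13 points.
No 4 of the 10 blocks cover everything (all 210 combinations miss at least one point), so 5 is optimal.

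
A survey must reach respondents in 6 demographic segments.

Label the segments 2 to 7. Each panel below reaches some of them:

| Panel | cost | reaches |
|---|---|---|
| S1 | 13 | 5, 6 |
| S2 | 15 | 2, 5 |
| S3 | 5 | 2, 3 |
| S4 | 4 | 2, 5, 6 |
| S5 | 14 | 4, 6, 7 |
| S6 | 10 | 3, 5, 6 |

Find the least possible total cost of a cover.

S3, S4, S5 together cover every segment (S3 ∪ S4 ∪ S5 = {2, 3, 4, 5, 6, 7}); total cost 5 + 4 + 14 = 23.
No covering selection has total cost below 23.

23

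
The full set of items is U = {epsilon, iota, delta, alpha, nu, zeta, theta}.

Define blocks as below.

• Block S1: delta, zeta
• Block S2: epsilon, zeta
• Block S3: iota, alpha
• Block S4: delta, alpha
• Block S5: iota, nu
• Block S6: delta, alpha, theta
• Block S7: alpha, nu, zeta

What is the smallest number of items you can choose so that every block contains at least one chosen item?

H = {iota, alpha, zeta} meets every block (each contains at least one member of H), and |H| = 3.
The blocks S2, S5, S6 are pairwise disjoint, so any hitting set needs a separate item for each — at least 3. Hence 3 is optimal.

3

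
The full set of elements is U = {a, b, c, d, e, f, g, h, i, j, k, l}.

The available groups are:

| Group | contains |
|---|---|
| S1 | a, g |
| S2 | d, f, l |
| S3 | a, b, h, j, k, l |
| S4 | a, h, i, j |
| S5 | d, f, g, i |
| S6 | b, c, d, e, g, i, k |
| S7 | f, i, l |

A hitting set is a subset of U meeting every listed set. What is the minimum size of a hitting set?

3

T = {g, h, l} meets every group (each contains at least one member of T), and |T| = 3.
No choice of 2 elements meets every group, so 3 is the minimum.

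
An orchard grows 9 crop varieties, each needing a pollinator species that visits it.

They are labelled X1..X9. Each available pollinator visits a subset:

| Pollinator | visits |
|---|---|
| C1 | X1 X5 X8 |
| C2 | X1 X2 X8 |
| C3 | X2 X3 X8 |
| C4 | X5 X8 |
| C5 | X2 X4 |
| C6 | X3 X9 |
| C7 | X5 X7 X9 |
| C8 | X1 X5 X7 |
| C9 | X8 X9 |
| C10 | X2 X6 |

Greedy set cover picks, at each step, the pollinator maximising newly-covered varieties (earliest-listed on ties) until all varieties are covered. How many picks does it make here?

Greedy: pick C1 (covers 3 new) → pick C3 (covers 2 new) → pick C7 (covers 2 new) → pick C5 (covers 1 new) → pick C10 (covers 1 new). Total picks: 5.

5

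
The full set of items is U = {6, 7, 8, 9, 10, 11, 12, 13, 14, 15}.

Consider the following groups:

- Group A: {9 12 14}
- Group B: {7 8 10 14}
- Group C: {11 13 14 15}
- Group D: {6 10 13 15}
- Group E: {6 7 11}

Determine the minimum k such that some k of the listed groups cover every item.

4

A, B, C, and E cover everything between them: the union {6, 7, 8, 9, 10, 11, 12, 13, 14, 15} is all of U.
No 3 of the 5 groups cover everything (all 10 combinations miss at least one item), so 4 is optimal.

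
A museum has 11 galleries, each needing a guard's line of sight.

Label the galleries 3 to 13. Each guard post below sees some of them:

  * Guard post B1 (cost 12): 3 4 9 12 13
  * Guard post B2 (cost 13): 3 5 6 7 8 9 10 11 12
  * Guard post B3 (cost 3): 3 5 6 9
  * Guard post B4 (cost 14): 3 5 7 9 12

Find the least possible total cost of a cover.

B1, B2 together cover every gallery (B1 ∪ B2 = {3, 4, 5, 6, 7, 8, 9, 10, 11, 12, 13}); total cost 12 + 13 = 25.
The greedy pick B3, B2, B1 costs 28; no covering selection beats 25.

25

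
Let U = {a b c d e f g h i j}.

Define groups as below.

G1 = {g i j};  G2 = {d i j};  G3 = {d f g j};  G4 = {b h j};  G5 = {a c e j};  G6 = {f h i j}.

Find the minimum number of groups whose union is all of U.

4

G1, G3, G4, and G5 cover everything between them: the union {a, b, c, d, e, f, g, h, i, j} is all of U.
Only G4 contains b, so G4 is forced; the remaining 7 items need at least 3 more groups (each remaining group adds at most 3) — so at least 4 groups are needed, and 4 is optimal.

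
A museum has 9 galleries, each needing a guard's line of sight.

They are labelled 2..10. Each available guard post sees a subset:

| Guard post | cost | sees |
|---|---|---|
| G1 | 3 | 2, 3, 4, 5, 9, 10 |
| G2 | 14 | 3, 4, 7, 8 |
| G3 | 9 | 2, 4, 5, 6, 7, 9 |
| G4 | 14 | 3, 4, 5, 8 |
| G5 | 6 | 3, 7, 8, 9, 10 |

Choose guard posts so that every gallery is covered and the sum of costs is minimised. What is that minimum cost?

G3, G5 together cover every gallery (G3 ∪ G5 = {2, 3, 4, 5, 6, 7, 8, 9, 10}); total cost 9 + 6 = 15.
The greedy pick G1, G5, G3 costs 18; no covering selection beats 15.

15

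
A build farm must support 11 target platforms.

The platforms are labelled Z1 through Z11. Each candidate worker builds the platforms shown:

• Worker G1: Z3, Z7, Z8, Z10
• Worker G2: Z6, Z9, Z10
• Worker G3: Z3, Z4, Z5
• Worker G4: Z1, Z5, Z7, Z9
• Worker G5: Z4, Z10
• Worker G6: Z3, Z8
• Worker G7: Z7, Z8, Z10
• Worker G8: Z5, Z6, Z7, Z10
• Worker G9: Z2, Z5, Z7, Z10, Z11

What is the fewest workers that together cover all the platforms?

5

G1 and G4 and G5 and G8 and G9 together: G1 ∪ G4 ∪ G5 ∪ G8 ∪ G9 = {Z1, Z2, Z3, Z4, Z5, Z6, Z7, Z8, Z9, Z10, Z11} — every platform is covered.
No 4 of the 9 workers cover everything (all 126 combinations miss at least one platform), so 5 is optimal.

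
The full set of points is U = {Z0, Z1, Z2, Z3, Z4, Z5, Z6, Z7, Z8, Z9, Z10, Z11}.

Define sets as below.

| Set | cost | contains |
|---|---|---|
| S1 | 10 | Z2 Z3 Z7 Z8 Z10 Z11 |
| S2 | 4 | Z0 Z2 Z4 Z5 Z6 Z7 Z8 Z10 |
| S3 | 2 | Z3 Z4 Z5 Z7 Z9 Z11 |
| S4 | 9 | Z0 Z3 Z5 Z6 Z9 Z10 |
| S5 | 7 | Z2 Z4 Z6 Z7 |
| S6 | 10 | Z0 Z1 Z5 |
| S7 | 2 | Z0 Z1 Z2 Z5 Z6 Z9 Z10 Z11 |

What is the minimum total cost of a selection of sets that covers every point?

8

S2, S3, S7 together cover every point (S2 ∪ S3 ∪ S7 = {Z0, Z1, Z2, Z3, Z4, Z5, Z6, Z7, Z8, Z9, Z10, Z11}); total cost 4 + 2 + 2 = 8.
No covering selection has total cost below 8.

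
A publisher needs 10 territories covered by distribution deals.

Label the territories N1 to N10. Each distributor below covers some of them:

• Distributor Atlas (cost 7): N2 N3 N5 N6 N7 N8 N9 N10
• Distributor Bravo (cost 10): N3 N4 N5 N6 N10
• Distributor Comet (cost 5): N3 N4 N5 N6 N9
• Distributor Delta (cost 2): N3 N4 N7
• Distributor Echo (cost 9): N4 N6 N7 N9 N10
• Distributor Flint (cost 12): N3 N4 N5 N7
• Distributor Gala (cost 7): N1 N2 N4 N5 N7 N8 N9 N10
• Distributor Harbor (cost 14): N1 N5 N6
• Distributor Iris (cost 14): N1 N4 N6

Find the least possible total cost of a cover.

Comet, Gala together cover every territory (Comet ∪ Gala = {N1, N2, N3, N4, N5, N6, N7, N8, N9, N10}); total cost 5 + 7 = 12.
The greedy pick Delta, Atlas, Gala costs 16; no covering selection beats 12.

12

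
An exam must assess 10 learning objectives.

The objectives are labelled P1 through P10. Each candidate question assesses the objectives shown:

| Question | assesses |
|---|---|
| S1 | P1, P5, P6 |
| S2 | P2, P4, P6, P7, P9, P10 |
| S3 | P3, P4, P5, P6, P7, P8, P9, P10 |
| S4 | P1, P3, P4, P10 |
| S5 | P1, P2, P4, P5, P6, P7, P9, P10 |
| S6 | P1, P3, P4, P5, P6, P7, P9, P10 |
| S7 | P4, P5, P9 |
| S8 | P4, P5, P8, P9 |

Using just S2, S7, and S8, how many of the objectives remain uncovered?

Union of S2, S7, S8 = {P2, P4, P5, P6, P7, P8, P9, P10}.
Not covered: P1, P3 — 2 objectives.

2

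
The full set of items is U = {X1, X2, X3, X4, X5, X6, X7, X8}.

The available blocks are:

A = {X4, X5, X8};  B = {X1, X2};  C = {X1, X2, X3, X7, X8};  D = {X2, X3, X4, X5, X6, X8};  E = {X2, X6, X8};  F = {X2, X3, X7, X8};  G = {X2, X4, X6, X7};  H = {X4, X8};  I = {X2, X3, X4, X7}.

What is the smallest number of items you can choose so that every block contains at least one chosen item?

2

The 2 items {X2, X8} hit every block.
The blocks A, B are pairwise disjoint, so any hitting set needs a separate item for each — at least 2. Hence 2 is optimal.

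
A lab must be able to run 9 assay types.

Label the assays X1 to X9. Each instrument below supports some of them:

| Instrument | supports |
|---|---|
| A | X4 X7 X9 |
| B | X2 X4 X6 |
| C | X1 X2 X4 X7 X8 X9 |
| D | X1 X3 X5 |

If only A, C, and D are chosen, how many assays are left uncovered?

Union of A, C, D = {X1, X2, X3, X4, X5, X7, X8, X9}.
Not covered: X6 — 1 assay.

1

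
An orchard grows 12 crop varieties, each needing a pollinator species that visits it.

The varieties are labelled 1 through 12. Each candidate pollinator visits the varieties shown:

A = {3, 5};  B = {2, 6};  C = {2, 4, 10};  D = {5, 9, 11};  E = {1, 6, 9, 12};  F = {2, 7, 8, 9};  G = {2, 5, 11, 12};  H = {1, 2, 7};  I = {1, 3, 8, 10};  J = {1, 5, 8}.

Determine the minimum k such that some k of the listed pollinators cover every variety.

A and C and D and E and F together: A ∪ C ∪ D ∪ E ∪ F = {1, 2, 3, 4, 5, 6, 7, 8, 9, 10, 11, 12} — every variety is covered.
No 4 of the 10 pollinators cover everything (all 210 combinations miss at least one variety), so 5 is optimal.

5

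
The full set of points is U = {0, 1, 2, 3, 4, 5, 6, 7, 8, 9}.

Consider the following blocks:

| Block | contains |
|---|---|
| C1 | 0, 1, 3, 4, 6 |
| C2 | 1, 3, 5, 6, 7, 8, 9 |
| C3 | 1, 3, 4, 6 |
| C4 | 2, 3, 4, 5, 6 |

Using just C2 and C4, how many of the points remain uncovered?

1

Union of C2, C4 = {1, 2, 3, 4, 5, 6, 7, 8, 9}.
Not covered: 0 — 1 point.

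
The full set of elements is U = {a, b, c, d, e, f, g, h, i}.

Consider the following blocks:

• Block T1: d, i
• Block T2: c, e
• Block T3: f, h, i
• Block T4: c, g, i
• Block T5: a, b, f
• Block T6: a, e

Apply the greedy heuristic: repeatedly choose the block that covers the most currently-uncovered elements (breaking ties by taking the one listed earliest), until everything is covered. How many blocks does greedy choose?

Greedy: pick T3 (covers 3 new) → pick T2 (covers 2 new) → pick T5 (covers 2 new) → pick T1 (covers 1 new) → pick T4 (covers 1 new). Total picks: 5.

5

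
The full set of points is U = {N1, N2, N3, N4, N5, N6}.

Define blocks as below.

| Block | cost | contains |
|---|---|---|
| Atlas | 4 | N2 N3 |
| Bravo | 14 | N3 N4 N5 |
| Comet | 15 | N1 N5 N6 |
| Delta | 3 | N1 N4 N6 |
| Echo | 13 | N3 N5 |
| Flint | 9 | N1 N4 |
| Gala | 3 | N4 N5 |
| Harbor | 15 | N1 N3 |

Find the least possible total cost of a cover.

10

Atlas, Delta, Gala together cover every point (Atlas ∪ Delta ∪ Gala = {N1, N2, N3, N4, N5, N6}); total cost 4 + 3 + 3 = 10.
No covering selection has total cost below 10.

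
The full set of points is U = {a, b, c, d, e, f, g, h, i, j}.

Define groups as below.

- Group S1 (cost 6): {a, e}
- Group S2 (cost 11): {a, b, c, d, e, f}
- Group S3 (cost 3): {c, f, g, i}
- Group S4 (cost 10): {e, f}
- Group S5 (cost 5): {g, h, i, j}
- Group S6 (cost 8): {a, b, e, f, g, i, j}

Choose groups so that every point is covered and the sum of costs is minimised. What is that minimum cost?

S2, S5 together cover every point (S2 ∪ S5 = {a, b, c, d, e, f, g, h, i, j}); total cost 11 + 5 = 16.
The greedy pick S3, S6, S5, S2 costs 27; no covering selection beats 16.

16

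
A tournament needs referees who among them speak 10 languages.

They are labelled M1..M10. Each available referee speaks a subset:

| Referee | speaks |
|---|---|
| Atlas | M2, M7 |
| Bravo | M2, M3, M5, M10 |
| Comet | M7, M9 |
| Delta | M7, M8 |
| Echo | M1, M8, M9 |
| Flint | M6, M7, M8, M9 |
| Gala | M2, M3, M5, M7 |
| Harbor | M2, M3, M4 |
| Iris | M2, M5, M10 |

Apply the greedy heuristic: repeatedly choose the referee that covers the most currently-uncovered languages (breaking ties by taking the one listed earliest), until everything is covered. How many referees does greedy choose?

4

Greedy: pick Bravo (covers 4 new) → pick Flint (covers 4 new) → pick Echo (covers 1 new) → pick Harbor (covers 1 new). Total picks: 4.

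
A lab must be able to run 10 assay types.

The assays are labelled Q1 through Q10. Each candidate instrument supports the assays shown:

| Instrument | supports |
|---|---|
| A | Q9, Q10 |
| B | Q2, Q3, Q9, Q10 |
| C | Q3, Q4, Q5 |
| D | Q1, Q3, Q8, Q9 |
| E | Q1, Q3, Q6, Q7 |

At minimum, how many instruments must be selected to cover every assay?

4

Take {B, C, D, E}. Their union is {Q1, Q2, Q3, Q4, Q5, Q6, Q7, Q8, Q9, Q10}, which is all 10 assays.
Only C contains Q4, so C is forced; the remaining 7 assays need at least 3 more instruments (each remaining instrument adds at most 3) — so at least 4 instruments are needed, and 4 is optimal.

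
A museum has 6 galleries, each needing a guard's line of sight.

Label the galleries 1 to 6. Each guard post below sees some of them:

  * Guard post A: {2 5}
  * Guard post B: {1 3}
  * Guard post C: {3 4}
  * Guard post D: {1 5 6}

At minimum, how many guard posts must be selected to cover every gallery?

3

Take {A, C, D}. Their union is {1, 2, 3, 4, 5, 6}, which is all 6 galleries.
Only A contains 2, so A is forced; the remaining 4 galleries need at least 2 more guard posts (each remaining guard post adds at most 2) — so at least 3 guard posts are needed, and 3 is optimal.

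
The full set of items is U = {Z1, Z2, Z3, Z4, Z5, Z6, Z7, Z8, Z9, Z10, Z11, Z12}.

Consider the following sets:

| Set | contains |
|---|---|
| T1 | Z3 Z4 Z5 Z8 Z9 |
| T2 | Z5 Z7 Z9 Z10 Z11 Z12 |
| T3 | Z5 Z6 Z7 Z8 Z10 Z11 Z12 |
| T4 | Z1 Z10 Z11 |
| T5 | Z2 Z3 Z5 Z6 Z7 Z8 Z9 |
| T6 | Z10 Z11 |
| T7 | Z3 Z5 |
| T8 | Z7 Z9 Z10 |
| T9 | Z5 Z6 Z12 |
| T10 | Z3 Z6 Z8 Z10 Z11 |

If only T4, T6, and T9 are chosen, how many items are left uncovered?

6

Union of T4, T6, T9 = {Z1, Z5, Z6, Z10, Z11, Z12}.
Not covered: Z2, Z3, Z4, Z7, Z8, Z9 — 6 items.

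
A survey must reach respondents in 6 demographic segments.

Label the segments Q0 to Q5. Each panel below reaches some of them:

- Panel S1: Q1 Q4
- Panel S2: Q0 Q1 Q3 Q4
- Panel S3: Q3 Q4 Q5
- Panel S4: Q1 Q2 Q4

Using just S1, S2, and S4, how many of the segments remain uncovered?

1

Union of S1, S2, S4 = {Q0, Q1, Q2, Q3, Q4}.
Not covered: Q5 — 1 segment.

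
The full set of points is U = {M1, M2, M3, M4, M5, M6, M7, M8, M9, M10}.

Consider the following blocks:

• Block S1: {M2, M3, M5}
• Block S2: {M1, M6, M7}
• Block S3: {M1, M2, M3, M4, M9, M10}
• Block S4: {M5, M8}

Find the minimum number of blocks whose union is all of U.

S2 and S3 and S4 together: S2 ∪ S3 ∪ S4 = {M1, M2, M3, M4, M5, M6, M7, M8, M9, M10} — every point is covered.
Only S3 contains M4, so S3 is forced; the remaining 4 points need at least 2 more blocks (each remaining block adds at most 2) — so at least 3 blocks are needed, and 3 is optimal.

3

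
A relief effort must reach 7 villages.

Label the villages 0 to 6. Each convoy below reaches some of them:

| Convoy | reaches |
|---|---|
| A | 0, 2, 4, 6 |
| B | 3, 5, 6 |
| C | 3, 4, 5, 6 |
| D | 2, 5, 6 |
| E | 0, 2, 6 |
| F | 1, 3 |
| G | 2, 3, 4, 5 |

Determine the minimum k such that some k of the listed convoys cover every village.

3

Take {A, C, F}. Their union is {0, 1, 2, 3, 4, 5, 6}, which is all 7 villages.
Only F contains 1, so F is forced; the remaining 5 villages need at least 2 more convoys (each remaining convoy adds at most 4) — so at least 3 convoys are needed, and 3 is optimal.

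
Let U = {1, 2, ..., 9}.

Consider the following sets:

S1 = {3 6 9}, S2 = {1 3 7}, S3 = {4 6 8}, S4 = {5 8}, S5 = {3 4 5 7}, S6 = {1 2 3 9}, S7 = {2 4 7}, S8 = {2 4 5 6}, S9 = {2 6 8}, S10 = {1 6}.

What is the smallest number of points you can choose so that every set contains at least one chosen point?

4

Take H = {2, 3, 5, 6}. Each listed set contains at least one of these, so H is a hitting set of size 4.
No choice of 3 points meets every set, so 4 is the minimum.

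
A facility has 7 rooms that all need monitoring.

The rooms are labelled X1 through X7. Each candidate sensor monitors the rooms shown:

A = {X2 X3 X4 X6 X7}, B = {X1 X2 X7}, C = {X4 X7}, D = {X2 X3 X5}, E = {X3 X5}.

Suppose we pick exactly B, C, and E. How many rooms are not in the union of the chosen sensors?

Union of B, C, E = {X1, X2, X3, X4, X5, X7}.
Not covered: X6 — 1 room.

1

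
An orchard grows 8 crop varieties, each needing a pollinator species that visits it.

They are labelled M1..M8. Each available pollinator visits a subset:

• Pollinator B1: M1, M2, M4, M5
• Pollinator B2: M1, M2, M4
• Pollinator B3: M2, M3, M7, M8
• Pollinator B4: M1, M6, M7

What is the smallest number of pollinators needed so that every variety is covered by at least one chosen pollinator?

B1 and B3 and B4 together: B1 ∪ B3 ∪ B4 = {M1, M2, M3, M4, M5, M6, M7, M8} — every variety is covered.
Only B3 contains M3, so B3 is forced; the remaining 4 varieties need at least 2 more pollinators (each remaining pollinator adds at most 3) — so at least 3 pollinators are needed, and 3 is optimal.

3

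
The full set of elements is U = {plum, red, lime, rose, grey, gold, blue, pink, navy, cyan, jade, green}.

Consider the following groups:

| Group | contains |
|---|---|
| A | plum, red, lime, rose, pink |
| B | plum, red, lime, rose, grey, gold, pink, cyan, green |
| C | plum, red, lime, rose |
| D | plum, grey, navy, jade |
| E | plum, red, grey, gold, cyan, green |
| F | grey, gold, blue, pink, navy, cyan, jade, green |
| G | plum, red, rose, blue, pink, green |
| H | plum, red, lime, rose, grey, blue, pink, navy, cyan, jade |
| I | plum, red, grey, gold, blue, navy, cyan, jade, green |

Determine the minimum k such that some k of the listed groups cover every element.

2

F and H together: F ∪ H = {plum, red, lime, rose, grey, gold, blue, pink, navy, cyan, jade, green} — every element is covered.
No single group has all 12 elements (the largest, H, has 10), so 2 is optimal.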